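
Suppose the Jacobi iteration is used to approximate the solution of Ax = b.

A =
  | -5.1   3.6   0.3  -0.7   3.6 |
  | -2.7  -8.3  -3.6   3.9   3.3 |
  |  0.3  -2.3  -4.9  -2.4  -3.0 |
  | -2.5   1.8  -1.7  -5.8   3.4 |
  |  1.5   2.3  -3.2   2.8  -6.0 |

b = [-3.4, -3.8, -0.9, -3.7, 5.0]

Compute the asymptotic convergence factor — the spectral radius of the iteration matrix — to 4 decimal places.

Split A = D + L + U, D = diag(-5.1, -8.3, -4.9, -5.8, -6).
Jacobi T = -D⁻¹(L+U): T[0,1] = -(3.6)/(-5.1) = +0.7059; T[0,0] = 0.
  T[0,:] = [+0.0000 +0.7059 +0.0588 -0.1373 +0.7059]
  T[1,:] = [-0.3253 +0.0000 -0.4337 +0.4699 +0.3976]
  T[2,:] = [+0.0612 -0.4694 +0.0000 -0.4898 -0.6122]
  T[3,:] = [-0.4310 +0.3103 -0.2931 +0.0000 +0.5862]
  T[4,:] = [+0.2500 +0.3833 -0.5333 +0.4667 +0.0000]
moduli |λ_i(T)| = 1.2252, 0.8271, 0.4569, 0.2687, 0.2098.
ρ(T) = max|λ| = 1.2252; 1.2252 > 1: divergent.

1.2252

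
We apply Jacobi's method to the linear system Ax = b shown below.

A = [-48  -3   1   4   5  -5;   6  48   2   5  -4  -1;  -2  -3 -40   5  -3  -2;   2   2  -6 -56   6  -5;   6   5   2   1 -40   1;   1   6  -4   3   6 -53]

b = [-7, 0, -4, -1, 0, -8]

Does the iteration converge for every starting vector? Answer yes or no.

yes

A = D + L + U where D = diag(-48, 48, -40, -56, -40, -53).
Jacobi T = -D⁻¹(L+U): T[3,4] = -(6)/(-56) = +0.1071; T[3,3] = 0.
  T[0,:] = [+0.0000 -0.0625 +0.0208 +0.0833 +0.1042 -0.1042]
  T[1,:] = [-0.1250 +0.0000 -0.0417 -0.1042 +0.0833 +0.0208]
  T[2,:] = [-0.0500 -0.0750 +0.0000 +0.1250 -0.0750 -0.0500]
  T[3,:] = [+0.0357 +0.0357 -0.1071 +0.0000 +0.1071 -0.0893]
  T[4,:] = [+0.1500 +0.1250 +0.0500 +0.0250 +0.0000 +0.0250]
  T[5,:] = [+0.0189 +0.1132 -0.0755 +0.0566 +0.1132 +0.0000]
moduli |λ_i(T)| = 0.2103, 0.1574, 0.1333, 0.1333, 0.0703, 0.0703.
spectral radius ρ = 0.2103; 0.2103 < 1 ⇒ converges.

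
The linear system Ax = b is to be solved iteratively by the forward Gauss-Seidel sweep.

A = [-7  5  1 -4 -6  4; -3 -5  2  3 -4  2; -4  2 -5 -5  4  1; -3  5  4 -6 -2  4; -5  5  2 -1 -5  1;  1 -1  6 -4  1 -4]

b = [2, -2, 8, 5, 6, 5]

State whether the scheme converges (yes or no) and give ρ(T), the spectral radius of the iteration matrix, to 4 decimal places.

Diagonal D = diag(-7, -5, -5, -6, -5, -4); L, U strict lower/upper.
GS T = -(D+L)⁻¹U: row 0 first, T[0,4] = -(-6)/(-7) = -0.8571; later rows by forward substitution.
  T[0,:] = [+0.0000, +0.7143, +0.1429, -0.5714, -0.8571, +0.5714]
  T[1,:] = [+0.0000, -0.4286, +0.3143, +0.9429, -0.2857, +0.0571]
  T[2,:] = [+0.0000, -0.7429, +0.0114, -0.1657, +1.3714, -0.2343]
  T[3,:] = [+0.0000, -1.2095, +0.1981, +0.9610, +0.7714, +0.2724]
  T[4,:] = [+0.0000, -1.1981, +0.1364, +1.2558, +0.9657, -0.4625]
  T[5,:] = [+0.0000, +0.0814, -0.1897, -1.2741, +1.3843, -0.6109]
|eigenvalues of T|: 1.6116, 1.1209, 1.1209, 0.0485, 0.0485, 0.0000.
ρ = 1.6116; 1.6116 > 1, so it fails to converge.

no, ρ = 1.6116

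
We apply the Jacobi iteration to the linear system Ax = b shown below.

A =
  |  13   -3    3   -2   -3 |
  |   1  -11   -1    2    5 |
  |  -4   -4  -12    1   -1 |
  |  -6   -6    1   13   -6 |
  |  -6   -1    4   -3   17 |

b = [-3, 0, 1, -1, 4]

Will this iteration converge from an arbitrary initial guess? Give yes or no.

A = D + L + U where D = diag(13, -11, -12, 13, 17).
Jacobi T = -D⁻¹(L+U): T[4,1] = -(-1)/(17) = +0.0588; T[4,4] = 0.
  T[0,:] = [+0.0000 +0.2308 -0.2308 +0.1538 +0.2308]
  T[1,:] = [+0.0909 +0.0000 -0.0909 +0.1818 +0.4545]
  T[2,:] = [-0.3333 -0.3333 +0.0000 +0.0833 -0.0833]
  T[3,:] = [+0.4615 +0.4615 -0.0769 +0.0000 +0.4615]
  T[4,:] = [+0.3529 +0.0588 -0.2353 +0.1765 +0.0000]
moduli |λ_i(T)| = 0.8800, 0.4100, 0.2980, 0.2980, 0.0151.
spectral radius ρ = 0.8800; 0.8800 < 1: convergent.

yes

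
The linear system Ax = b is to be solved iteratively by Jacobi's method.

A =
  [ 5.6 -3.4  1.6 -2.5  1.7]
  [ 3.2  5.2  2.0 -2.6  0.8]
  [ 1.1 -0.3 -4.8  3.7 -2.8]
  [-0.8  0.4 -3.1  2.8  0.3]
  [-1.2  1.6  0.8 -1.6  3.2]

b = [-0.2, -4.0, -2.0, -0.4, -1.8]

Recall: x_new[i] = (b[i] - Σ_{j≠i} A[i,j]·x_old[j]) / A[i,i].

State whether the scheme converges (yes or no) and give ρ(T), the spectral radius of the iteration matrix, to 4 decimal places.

Diagonal D = diag(5.6, 5.2, -4.8, 2.8, 3.2); L, U strict lower/upper.
T_J = -D⁻¹(L+U): T[2,3] = -(3.7)/(-4.8) = +0.7708; T[2,2] = 0.
  T[0,:] = [+0.0000 +0.6071 -0.2857 +0.4464 -0.3036]
  T[1,:] = [-0.6154 +0.0000 -0.3846 +0.5000 -0.1538]
  T[2,:] = [+0.2292 -0.0625 +0.0000 +0.7708 -0.5833]
  T[3,:] = [+0.2857 -0.1429 +1.1071 +0.0000 -0.1071]
  T[4,:] = [+0.3750 -0.5000 -0.2500 +0.5000 +0.0000]
|eigenvalues of T|: 1.1553, 0.7623, 0.6869, 0.6869, 0.3549.
spectral radius ρ = 1.1553; 1.1553 > 1, so it fails to converge.

no, ρ = 1.1553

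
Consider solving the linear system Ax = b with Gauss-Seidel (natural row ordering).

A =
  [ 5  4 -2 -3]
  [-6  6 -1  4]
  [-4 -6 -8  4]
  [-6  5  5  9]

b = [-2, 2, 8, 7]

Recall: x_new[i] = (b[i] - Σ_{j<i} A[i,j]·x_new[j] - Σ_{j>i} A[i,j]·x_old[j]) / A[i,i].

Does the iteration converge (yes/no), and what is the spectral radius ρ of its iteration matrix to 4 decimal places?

Split A = D + L + U, D = diag(5, 6, -8, 9).
Gauss-Seidel: T = -(D+L)⁻¹U, row 0 first, T[0,1] = -(4)/(5) = -0.8000; later rows by forward substitution.
  T[0,:] = [+0.0000 -0.8000 +0.4000 +0.6000]
  T[1,:] = [+0.0000 -0.8000 +0.5667 -0.0667]
  T[2,:] = [+0.0000 +1.0000 -0.6250 +0.2500]
  T[3,:] = [+0.0000 -0.6444 +0.2991 +0.2981]
eigenvalue magnitudes: 1.5409, 0.3255, 0.0886, 0.0000.
ρ = 1.5409; 1.5409 > 1 ⇒ diverges.

no, ρ = 1.5409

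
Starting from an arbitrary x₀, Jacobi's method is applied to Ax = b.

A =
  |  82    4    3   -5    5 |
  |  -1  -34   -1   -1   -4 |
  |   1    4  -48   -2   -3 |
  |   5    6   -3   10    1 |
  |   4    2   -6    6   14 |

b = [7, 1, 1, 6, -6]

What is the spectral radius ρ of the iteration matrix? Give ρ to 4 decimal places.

Diagonal D = diag(82, -34, -48, 10, 14); L, U strict lower/upper.
Jacobi: T = -D⁻¹(L+U), T[3,0] = -(5)/(10) = -0.5000; T[3,3] = 0.
  T[0,:] = [+0.0000, -0.0488, -0.0366, +0.0610, -0.0610]
  T[1,:] = [-0.0294, +0.0000, -0.0294, -0.0294, -0.1176]
  T[2,:] = [+0.0208, +0.0833, +0.0000, -0.0417, -0.0625]
  T[3,:] = [-0.5000, -0.6000, +0.3000, +0.0000, -0.1000]
  T[4,:] = [-0.2857, -0.1429, +0.4286, -0.4286, +0.0000]
|eigenvalues of T|: 0.3814, 0.3238, 0.3238, 0.0314, 0.0314.
ρ = 0.3814; 0.3814 < 1, so it converges for any x₀.

0.3814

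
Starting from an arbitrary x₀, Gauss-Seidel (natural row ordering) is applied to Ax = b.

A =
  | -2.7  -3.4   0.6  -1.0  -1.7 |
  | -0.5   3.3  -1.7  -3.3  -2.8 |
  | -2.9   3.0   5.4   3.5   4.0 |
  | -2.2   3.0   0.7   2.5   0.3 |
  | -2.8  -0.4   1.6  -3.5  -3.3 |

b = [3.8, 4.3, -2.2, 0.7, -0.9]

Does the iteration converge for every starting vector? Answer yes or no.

Write A = D+L+U with D = diag(-2.7, 3.3, 5.4, 2.5, -3.3).
GS T = -(D+L)⁻¹U: row 0 first, T[0,4] = -(-1.7)/(-2.7) = -0.6296; later rows by forward substitution.
  T[0,:] = [+0.0000  -1.2593  +0.2222  -0.3704  -0.6296]
  T[1,:] = [+0.0000  -0.1908  +0.5488  +0.9439  +0.7531]
  T[2,:] = [+0.0000  -0.5703  -0.1856  -1.3714  -1.4973]
  T[3,:] = [+0.0000  -0.7195  -0.4111  -1.0746  -1.1585]
  T[4,:] = [+0.0000  +1.5782  +0.0909  +0.6746  +0.9458]
|roots of det(T-λI)|: 1.4018, 0.6500, 0.6500, 0.0723, 0.0000.
ρ(T) = max|λ| = 1.4018; 1.4018 > 1: divergent.

no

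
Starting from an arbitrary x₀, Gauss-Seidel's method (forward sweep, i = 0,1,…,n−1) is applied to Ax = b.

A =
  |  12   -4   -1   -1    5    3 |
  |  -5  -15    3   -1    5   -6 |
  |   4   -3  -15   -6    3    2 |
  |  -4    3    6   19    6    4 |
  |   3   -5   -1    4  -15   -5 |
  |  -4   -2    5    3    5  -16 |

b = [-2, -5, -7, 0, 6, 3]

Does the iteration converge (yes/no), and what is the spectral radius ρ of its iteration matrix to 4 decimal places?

A = D + L + U where D = diag(12, -15, -15, 19, -15, -16).
GS T = -(D+L)⁻¹U: row 0 first, T[0,4] = -(5)/(12) = -0.4167; later rows by forward substitution.
  T[0,:] = [+0.0000 +0.3333 +0.0833 +0.0833 -0.4167 -0.2500]
  T[1,:] = [+0.0000 -0.1111 +0.1722 -0.0944 +0.4722 -0.3167]
  T[2,:] = [+0.0000 +0.1111 -0.0122 -0.3589 -0.0056 +0.1300]
  T[3,:] = [+0.0000 +0.0526 -0.0058 +0.1458 -0.4763 -0.2542]
  T[4,:] = [+0.0000 +0.1103 -0.0415 +0.1110 -0.3674 -0.3542]
  T[5,:] = [+0.0000 +0.0096 -0.0602 -0.0592 -0.1607 -0.0157]
|λ(T)| sorted: 0.5523, 0.2174, 0.1913, 0.1913, 0.1597, 0.0000.
ρ(T) = max|λ| = 0.5523; 0.5523 < 1, so it converges for any x₀.

yes, ρ = 0.5523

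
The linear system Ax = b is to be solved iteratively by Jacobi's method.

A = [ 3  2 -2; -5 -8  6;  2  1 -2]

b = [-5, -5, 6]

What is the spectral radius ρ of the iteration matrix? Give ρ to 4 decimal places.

1.4014

Split A = D + L + U, D = diag(3, -8, -2).
T_J = -D⁻¹(L+U): T[2,0] = -(2)/(-2) = +1.0000; T[2,2] = 0.
  T[0,:] = [+0.0000  -0.6667  +0.6667]
  T[1,:] = [-0.6250  +0.0000  +0.7500]
  T[2,:] = [+1.0000  +0.5000  +0.0000]
|roots of det(T-λI)|: 1.4014, 0.7110, 0.7110.
spectral radius ρ = 1.4014; 1.4014 > 1: divergent.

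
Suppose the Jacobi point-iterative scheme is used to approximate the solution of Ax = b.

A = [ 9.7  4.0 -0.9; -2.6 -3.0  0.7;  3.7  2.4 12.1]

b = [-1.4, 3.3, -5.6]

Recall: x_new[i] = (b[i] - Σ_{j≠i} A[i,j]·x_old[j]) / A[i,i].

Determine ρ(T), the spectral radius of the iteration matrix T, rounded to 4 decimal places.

Let D = diag(9.7, -3, 12.1); L, U the strict triangles.
T_J = -D⁻¹(L+U): T[2,1] = -(2.4)/(12.1) = -0.1983; T[2,2] = 0.
  T[0,:] = [+0.0000 -0.4124 +0.0928]
  T[1,:] = [-0.8667 +0.0000 +0.2333]
  T[2,:] = [-0.3058 -0.1983 +0.0000]
|roots of det(T-λI)|: 0.5988, 0.4171, 0.1817.
spectral radius ρ = 0.5988; 0.5988 < 1, so it converges for any x₀.

0.5988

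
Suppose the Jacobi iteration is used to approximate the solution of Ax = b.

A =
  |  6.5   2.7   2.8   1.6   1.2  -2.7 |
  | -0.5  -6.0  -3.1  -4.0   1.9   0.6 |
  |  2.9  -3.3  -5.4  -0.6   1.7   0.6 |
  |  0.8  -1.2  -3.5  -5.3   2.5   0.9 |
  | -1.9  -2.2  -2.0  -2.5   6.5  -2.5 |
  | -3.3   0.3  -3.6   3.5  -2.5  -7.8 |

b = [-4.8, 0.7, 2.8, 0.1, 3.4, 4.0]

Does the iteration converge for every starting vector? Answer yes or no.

no

Write A = D+L+U with D = diag(6.5, -6, -5.4, -5.3, 6.5, -7.8).
T_J = -D⁻¹(L+U): T[0,2] = -(2.8)/(6.5) = -0.4308; T[0,0] = 0.
  T[0,:] = [+0.0000 -0.4154 -0.4308 -0.2462 -0.1846 +0.4154]
  T[1,:] = [-0.0833 +0.0000 -0.5167 -0.6667 +0.3167 +0.1000]
  T[2,:] = [+0.5370 -0.6111 +0.0000 -0.1111 +0.3148 +0.1111]
  T[3,:] = [+0.1509 -0.2264 -0.6604 +0.0000 +0.4717 +0.1698]
  T[4,:] = [+0.2923 +0.3385 +0.3077 +0.3846 +0.0000 +0.3846]
  T[5,:] = [-0.4231 +0.0385 -0.4615 +0.4487 -0.3205 +0.0000]
|roots of det(T-λI)|: 1.1429, 0.6624, 0.6624, 0.5913, 0.5913, 0.0305.
spectral radius ρ = 1.1429; 1.1429 > 1 ⇒ diverges.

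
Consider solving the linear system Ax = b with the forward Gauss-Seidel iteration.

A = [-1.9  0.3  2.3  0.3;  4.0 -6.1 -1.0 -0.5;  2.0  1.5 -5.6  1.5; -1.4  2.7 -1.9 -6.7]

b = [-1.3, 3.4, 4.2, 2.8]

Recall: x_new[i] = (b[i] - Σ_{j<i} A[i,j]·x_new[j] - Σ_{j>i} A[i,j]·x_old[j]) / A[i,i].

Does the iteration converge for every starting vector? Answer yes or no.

yes

Write A = D+L+U with D = diag(-1.9, -6.1, -5.6, -6.7).
T_GS = -(D+L)⁻¹U: row 0 first, T[0,3] = -(0.3)/(-1.9) = +0.1579; later rows by forward substitution.
  T[0,:] = [+0.0000, +0.1579, +1.2105, +0.1579]
  T[1,:] = [+0.0000, +0.1035, +0.6299, +0.0216]
  T[2,:] = [+0.0000, +0.0841, +0.6010, +0.3300]
  T[3,:] = [+0.0000, -0.0151, -0.1696, -0.1179]
moduli |λ_i(T)| = 0.6188, 0.0484, 0.0484, 0.0000.
ρ = 0.6188; 0.6188 < 1: convergent.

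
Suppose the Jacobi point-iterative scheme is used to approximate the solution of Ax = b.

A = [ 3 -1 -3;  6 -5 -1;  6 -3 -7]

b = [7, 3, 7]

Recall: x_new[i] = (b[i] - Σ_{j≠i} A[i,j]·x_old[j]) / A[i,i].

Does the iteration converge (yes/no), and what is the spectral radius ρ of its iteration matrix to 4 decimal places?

no, ρ = 1.3312

Let D = diag(3, -5, -7); L, U the strict triangles.
Jacobi: T = -D⁻¹(L+U), T[1,2] = -(-1)/(-5) = -0.2000; T[1,1] = 0.
  T[0,:] = [+0.0000, +0.3333, +1.0000]
  T[1,:] = [+1.2000, +0.0000, -0.2000]
  T[2,:] = [+0.8571, -0.4286, +0.0000]
|roots of det(T-λI)|: 1.3312, 0.7830, 0.5482.
ρ = 1.3312; 1.3312 > 1: divergent.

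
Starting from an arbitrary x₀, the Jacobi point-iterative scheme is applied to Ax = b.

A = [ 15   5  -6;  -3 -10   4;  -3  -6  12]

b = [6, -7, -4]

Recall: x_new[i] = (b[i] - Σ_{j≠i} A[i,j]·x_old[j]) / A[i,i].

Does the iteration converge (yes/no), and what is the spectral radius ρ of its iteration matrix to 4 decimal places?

yes, ρ = 0.7269

A = D + L + U where D = diag(15, -10, 12).
Jacobi T = -D⁻¹(L+U): T[2,1] = -(-6)/(12) = +0.5000; T[2,2] = 0.
  T[0,:] = [+0.0000  -0.3333  +0.4000]
  T[1,:] = [-0.3000  +0.0000  +0.4000]
  T[2,:] = [+0.2500  +0.5000  +0.0000]
eigenvalue magnitudes: 0.7269, 0.4243, 0.3026.
ρ = 0.7269; 0.7269 < 1 ⇒ converges.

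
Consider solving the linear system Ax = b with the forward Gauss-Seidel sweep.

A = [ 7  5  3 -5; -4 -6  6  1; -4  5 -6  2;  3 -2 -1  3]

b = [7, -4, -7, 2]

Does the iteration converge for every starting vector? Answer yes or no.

Let D = diag(7, -6, -6, 3); L, U the strict triangles.
Gauss-Seidel: T = -(D+L)⁻¹U, row 0 first, T[0,1] = -(5)/(7) = -0.7143; later rows by forward substitution.
  T[0,:] = [+0.0000, -0.7143, -0.4286, +0.7143]
  T[1,:] = [+0.0000, +0.4762, +1.2857, -0.3095]
  T[2,:] = [+0.0000, +0.8730, +1.3571, -0.4008]
  T[3,:] = [+0.0000, +1.3228, +1.7381, -1.0542]
eigenvalue magnitudes: 1.6539, 0.6550, 0.2198, 0.0000.
ρ(T) = max|λ| = 1.6539; 1.6539 > 1, so it fails to converge.

no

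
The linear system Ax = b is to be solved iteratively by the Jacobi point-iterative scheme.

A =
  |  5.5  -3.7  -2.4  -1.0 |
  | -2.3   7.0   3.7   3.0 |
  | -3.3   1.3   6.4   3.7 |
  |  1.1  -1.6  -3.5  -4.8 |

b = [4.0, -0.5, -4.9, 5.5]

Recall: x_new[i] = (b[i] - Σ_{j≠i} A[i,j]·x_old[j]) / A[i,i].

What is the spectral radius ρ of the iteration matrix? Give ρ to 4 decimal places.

1.2917

Write A = D+L+U with D = diag(5.5, 7, 6.4, -4.8).
Jacobi T = -D⁻¹(L+U): T[2,0] = -(-3.3)/(6.4) = +0.5156; T[2,2] = 0.
  T[0,:] = [+0.0000 +0.6727 +0.4364 +0.1818]
  T[1,:] = [+0.3286 +0.0000 -0.5286 -0.4286]
  T[2,:] = [+0.5156 -0.2031 +0.0000 -0.5781]
  T[3,:] = [+0.2292 -0.3333 -0.7292 +0.0000]
|roots of det(T-λI)|: 1.2917, 0.7071, 0.3094, 0.3094.
ρ(T) = max|λ| = 1.2917; 1.2917 > 1: divergent.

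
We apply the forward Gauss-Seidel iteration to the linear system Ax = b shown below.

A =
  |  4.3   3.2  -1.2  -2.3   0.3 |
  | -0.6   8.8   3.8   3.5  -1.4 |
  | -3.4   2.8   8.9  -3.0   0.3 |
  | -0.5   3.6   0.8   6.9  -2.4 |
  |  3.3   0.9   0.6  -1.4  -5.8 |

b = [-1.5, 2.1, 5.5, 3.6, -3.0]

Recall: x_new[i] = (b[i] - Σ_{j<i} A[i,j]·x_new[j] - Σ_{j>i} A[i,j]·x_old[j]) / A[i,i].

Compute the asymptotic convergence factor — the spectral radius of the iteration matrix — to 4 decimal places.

0.7590

Write A = D+L+U with D = diag(4.3, 8.8, 8.9, 6.9, -5.8).
GS T = -(D+L)⁻¹U: row 0 first, T[0,3] = -(-2.3)/(4.3) = +0.5349; later rows by forward substitution.
  T[0,:] = [+0.0000, -0.7442, +0.2791, +0.5349, -0.0698]
  T[1,:] = [+0.0000, -0.0507, -0.4128, -0.3613, +0.1543]
  T[2,:] = [+0.0000, -0.2683, +0.2365, +0.6551, -0.1089]
  T[3,:] = [+0.0000, +0.0037, +0.2082, +0.1513, +0.2749]
  T[4,:] = [+0.0000, -0.4599, +0.0689, +0.2795, -0.0934]
eigenvalue magnitudes: 0.7590, 0.3664, 0.2776, 0.2776, 0.0000.
ρ(T) = max|λ| = 0.7590; 0.7590 < 1 ⇒ converges.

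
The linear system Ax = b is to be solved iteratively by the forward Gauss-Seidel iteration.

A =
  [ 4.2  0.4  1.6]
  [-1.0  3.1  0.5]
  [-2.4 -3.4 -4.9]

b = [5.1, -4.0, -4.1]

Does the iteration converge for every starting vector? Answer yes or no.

yes

Diagonal D = diag(4.2, 3.1, -4.9); L, U strict lower/upper.
Gauss-Seidel: T = -(D+L)⁻¹U, row 0 first, T[0,2] = -(1.6)/(4.2) = -0.3810; later rows by forward substitution.
  T[0,:] = [+0.0000 -0.0952 -0.3810]
  T[1,:] = [+0.0000 -0.0307 -0.2842]
  T[2,:] = [+0.0000 +0.0680 +0.3838]
eigenvalue magnitudes: 0.3303, 0.0228, 0.0000.
spectral radius ρ = 0.3303; 0.3303 < 1: convergent.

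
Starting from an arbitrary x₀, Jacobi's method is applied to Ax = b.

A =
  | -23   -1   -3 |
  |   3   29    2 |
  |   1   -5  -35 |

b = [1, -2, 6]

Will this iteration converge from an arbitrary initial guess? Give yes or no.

yes

Split A = D + L + U, D = diag(-23, 29, -35).
Jacobi: T = -D⁻¹(L+U), T[0,1] = -(-1)/(-23) = -0.0435; T[0,0] = 0.
  T[0,:] = [+0.0000, -0.0435, -0.1304]
  T[1,:] = [-0.1034, +0.0000, -0.0690]
  T[2,:] = [+0.0286, -0.1429, +0.0000]
moduli |λ_i(T)| = 0.1511, 0.1104, 0.1104.
spectral radius ρ = 0.1511; 0.1511 < 1 ⇒ converges.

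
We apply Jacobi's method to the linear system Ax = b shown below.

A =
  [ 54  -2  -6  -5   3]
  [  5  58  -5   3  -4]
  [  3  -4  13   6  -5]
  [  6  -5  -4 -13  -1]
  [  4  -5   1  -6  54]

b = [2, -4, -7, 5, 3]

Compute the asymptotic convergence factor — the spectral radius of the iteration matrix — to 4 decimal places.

0.4671

Let D = diag(54, 58, 13, -13, 54); L, U the strict triangles.
T_J = -D⁻¹(L+U): T[4,1] = -(-5)/(54) = +0.0926; T[4,4] = 0.
  T[0,:] = [+0.0000, +0.0370, +0.1111, +0.0926, -0.0556]
  T[1,:] = [-0.0862, +0.0000, +0.0862, -0.0517, +0.0690]
  T[2,:] = [-0.2308, +0.3077, +0.0000, -0.4615, +0.3846]
  T[3,:] = [+0.4615, -0.3846, -0.3077, +0.0000, -0.0769]
  T[4,:] = [-0.0741, +0.0926, -0.0185, +0.1111, +0.0000]
|roots of det(T-λI)|: 0.4671, 0.3567, 0.1758, 0.1216, 0.0562.
ρ = 0.4671; 0.4671 < 1: convergent.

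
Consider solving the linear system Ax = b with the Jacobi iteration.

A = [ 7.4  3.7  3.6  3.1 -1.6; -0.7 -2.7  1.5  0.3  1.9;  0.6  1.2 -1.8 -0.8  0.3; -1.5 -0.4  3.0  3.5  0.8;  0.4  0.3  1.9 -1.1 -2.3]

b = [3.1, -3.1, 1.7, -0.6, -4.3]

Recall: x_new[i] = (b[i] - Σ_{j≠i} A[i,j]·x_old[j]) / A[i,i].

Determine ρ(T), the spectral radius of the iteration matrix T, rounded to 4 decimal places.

Split A = D + L + U, D = diag(7.4, -2.7, -1.8, 3.5, -2.3).
T_J = -D⁻¹(L+U): T[4,0] = -(0.4)/(-2.3) = +0.1739; T[4,4] = 0.
  T[0,:] = [+0.0000 -0.5000 -0.4865 -0.4189 +0.2162]
  T[1,:] = [-0.2593 +0.0000 +0.5556 +0.1111 +0.7037]
  T[2,:] = [+0.3333 +0.6667 +0.0000 -0.4444 +0.1667]
  T[3,:] = [+0.4286 +0.1143 -0.8571 +0.0000 -0.2286]
  T[4,:] = [+0.1739 +0.1304 +0.8261 -0.4783 +0.0000]
|roots of det(T-λI)|: 1.2149, 0.8060, 0.8060, 0.4027, 0.4027.
ρ = 1.2149; 1.2149 > 1 ⇒ diverges.

1.2149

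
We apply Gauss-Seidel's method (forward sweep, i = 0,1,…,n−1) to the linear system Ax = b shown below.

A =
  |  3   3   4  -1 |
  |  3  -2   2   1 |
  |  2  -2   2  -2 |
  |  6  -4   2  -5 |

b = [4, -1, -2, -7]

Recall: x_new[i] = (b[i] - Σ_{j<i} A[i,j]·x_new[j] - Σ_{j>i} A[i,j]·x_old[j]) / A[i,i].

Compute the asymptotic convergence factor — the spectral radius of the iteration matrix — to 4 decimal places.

Write A = D+L+U with D = diag(3, -2, 2, -5).
Gauss-Seidel: T = -(D+L)⁻¹U, row 0 first, T[0,2] = -(4)/(3) = -1.3333; later rows by forward substitution.
  T[0,:] = [+0.0000 -1.0000 -1.3333 +0.3333]
  T[1,:] = [+0.0000 -1.5000 -1.0000 +1.0000]
  T[2,:] = [+0.0000 -0.5000 +0.3333 +1.6667]
  T[3,:] = [+0.0000 -0.2000 -0.6667 +0.2667]
|eigenvalues of T|: 1.4617, 0.9061, 0.9061, 0.0000.
ρ = 1.4617; 1.4617 > 1 ⇒ diverges.

1.4617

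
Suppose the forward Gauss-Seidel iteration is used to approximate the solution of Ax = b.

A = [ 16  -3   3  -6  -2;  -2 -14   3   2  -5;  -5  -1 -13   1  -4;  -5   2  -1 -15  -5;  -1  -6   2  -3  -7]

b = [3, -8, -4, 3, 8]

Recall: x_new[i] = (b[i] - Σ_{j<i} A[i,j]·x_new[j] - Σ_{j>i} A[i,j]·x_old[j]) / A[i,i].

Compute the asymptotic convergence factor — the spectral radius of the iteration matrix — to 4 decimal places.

0.5347

A = D + L + U where D = diag(16, -14, -13, -15, -7).
Gauss-Seidel: T = -(D+L)⁻¹U, row 0 first, T[0,4] = -(-2)/(16) = +0.1250; later rows by forward substitution.
  T[0,:] = [+0.0000  +0.1875  -0.1875  +0.3750  +0.1250]
  T[1,:] = [+0.0000  -0.0268  +0.2411  +0.0893  -0.3750]
  T[2,:] = [+0.0000  -0.0701  +0.0536  -0.0742  -0.3269]
  T[3,:] = [+0.0000  -0.0614  +0.0911  -0.1082  -0.4032]
  T[4,:] = [+0.0000  +0.0025  -0.2036  -0.1049  +0.3830]
|eigenvalues of T|: 0.5347, 0.1854, 0.0385, 0.0385, 0.0000.
ρ(T) = max|λ| = 0.5347; 0.5347 < 1, so it converges for any x₀.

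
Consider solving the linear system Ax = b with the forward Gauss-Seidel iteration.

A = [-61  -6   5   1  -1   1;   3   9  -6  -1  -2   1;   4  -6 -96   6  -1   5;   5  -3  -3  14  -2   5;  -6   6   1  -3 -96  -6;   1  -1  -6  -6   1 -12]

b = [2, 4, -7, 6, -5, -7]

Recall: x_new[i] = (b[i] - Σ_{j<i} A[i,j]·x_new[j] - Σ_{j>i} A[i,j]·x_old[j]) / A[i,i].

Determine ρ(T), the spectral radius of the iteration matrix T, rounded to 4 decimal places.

Split A = D + L + U, D = diag(-61, 9, -96, 14, -96, -12).
T_GS = -(D+L)⁻¹U: row 0 first, T[0,1] = -(-6)/(-61) = -0.0984; later rows by forward substitution.
  T[0,:] = [+0.0000  -0.0984  +0.0820  +0.0164  -0.0164  +0.0164]
  T[1,:] = [+0.0000  +0.0328  +0.6393  +0.1056  +0.2277  -0.1166]
  T[2,:] = [+0.0000  -0.0061  -0.0365  +0.0566  -0.0253  +0.0601]
  T[3,:] = [+0.0000  +0.0408  +0.0999  +0.0289  +0.1921  -0.3751]
  T[4,:] = [+0.0000  +0.0069  +0.0313  +0.0053  +0.0090  -0.0585]
  T[5,:] = [+0.0000  -0.0277  -0.0755  -0.0497  -0.1030  +0.1637]
moduli |λ_i(T)| = 0.3166, 0.0808, 0.0808, 0.0586, 0.0252, 0.0000.
ρ(T) = max|λ| = 0.3166; 0.3166 < 1 ⇒ converges.

0.3166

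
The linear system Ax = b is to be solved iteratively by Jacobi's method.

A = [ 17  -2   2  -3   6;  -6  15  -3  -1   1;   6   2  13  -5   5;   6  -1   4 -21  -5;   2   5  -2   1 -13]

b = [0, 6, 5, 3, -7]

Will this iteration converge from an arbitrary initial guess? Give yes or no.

yes

Write A = D+L+U with D = diag(17, 15, 13, -21, -13).
Jacobi: T = -D⁻¹(L+U), T[0,4] = -(6)/(17) = -0.3529; T[0,0] = 0.
  T[0,:] = [+0.0000  +0.1176  -0.1176  +0.1765  -0.3529]
  T[1,:] = [+0.4000  +0.0000  +0.2000  +0.0667  -0.0667]
  T[2,:] = [-0.4615  -0.1538  +0.0000  +0.3846  -0.3846]
  T[3,:] = [+0.2857  -0.0476  +0.1905  +0.0000  -0.2381]
  T[4,:] = [+0.1538  +0.3846  -0.1538  +0.0769  +0.0000]
|λ(T)| sorted: 0.6329, 0.4867, 0.4867, 0.1402, 0.0972.
ρ(T) = max|λ| = 0.6329; 0.6329 < 1 ⇒ converges.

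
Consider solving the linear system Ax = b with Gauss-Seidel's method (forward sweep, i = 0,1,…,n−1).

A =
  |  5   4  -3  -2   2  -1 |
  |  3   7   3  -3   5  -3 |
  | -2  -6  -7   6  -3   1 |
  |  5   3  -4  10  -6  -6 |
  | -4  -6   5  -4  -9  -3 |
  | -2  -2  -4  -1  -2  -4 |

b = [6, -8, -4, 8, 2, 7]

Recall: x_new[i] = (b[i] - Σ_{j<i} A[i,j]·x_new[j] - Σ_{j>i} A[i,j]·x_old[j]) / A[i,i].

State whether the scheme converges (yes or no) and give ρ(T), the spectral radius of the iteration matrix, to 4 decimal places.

no, ρ = 1.3195

A = D + L + U where D = diag(5, 7, -7, 10, -9, -4).
Gauss-Seidel: T = -(D+L)⁻¹U, row 0 first, T[0,3] = -(-2)/(5) = +0.4000; later rows by forward substitution.
  T[0,:] = [+0.0000 -0.8000 +0.6000 +0.4000 -0.4000 +0.2000]
  T[1,:] = [+0.0000 +0.3429 -0.6857 +0.2571 -0.5429 +0.3429]
  T[2,:] = [+0.0000 -0.0653 +0.4163 +0.5224 +0.1510 -0.2082]
  T[3,:] = [+0.0000 +0.2710 +0.0722 -0.0682 +1.0233 +0.3139]
  T[4,:] = [+0.0000 -0.0298 +0.3897 -0.0287 +0.1688 -0.9059]
  T[5,:] = [+0.0000 +0.2410 -0.5864 -0.8196 -0.0198 +0.3112]
eigenvalue magnitudes: 1.3195, 0.9017, 0.9017, 0.4459, 0.0614, 0.0000.
ρ = 1.3195; 1.3195 > 1, so it fails to converge.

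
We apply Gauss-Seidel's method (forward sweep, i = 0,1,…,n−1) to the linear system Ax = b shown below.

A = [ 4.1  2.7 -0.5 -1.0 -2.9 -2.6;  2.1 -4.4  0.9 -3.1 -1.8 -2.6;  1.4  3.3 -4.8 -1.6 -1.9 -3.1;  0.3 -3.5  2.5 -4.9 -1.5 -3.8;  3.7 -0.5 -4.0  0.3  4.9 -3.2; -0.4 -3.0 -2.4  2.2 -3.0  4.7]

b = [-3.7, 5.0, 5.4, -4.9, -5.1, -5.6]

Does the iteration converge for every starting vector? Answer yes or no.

no

Let D = diag(4.1, -4.4, -4.8, -4.9, 4.9, 4.7); L, U the strict triangles.
GS T = -(D+L)⁻¹U: row 0 first, T[0,4] = -(-2.9)/(4.1) = +0.7073; later rows by forward substitution.
  T[0,:] = [+0.0000 -0.6585 +0.1220 +0.2439 +0.7073 +0.6341]
  T[1,:] = [+0.0000 -0.3143 +0.2627 -0.5881 -0.0715 -0.2882]
  T[2,:] = [+0.0000 -0.4082 +0.2162 -0.6665 -0.2387 -0.6590]
  T[3,:] = [+0.0000 -0.0241 -0.0699 +0.0950 -0.3335 -0.8670]
  T[4,:] = [+0.0000 +0.1335 +0.1155 -0.7941 -0.7158 -0.3401]
  T[5,:] = [+0.0000 -0.3686 +0.3949 -1.2463 -0.4081 -0.2778]
|λ(T)| sorted: 1.5026, 0.9205, 0.3544, 0.0798, 0.0195, 0.0000.
spectral radius ρ = 1.5026; 1.5026 > 1 ⇒ diverges.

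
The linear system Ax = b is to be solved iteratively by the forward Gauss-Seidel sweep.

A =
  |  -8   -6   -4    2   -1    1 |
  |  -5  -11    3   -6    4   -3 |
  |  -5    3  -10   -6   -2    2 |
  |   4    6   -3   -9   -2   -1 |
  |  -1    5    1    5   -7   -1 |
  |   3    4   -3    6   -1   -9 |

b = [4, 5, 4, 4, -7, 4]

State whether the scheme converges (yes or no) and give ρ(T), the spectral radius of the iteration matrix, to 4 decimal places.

A = D + L + U where D = diag(-8, -11, -10, -9, -7, -9).
Gauss-Seidel: T = -(D+L)⁻¹U, row 0 first, T[0,2] = -(-4)/(-8) = -0.5000; later rows by forward substitution.
  T[0,:] = [+0.0000 -0.7500 -0.5000 +0.2500 -0.1250 +0.1250]
  T[1,:] = [+0.0000 +0.3409 +0.5000 -0.6591 +0.4205 -0.3295]
  T[2,:] = [+0.0000 +0.4773 +0.4000 -0.9227 -0.0114 +0.0386]
  T[3,:] = [+0.0000 -0.2652 -0.0222 -0.0207 +0.0063 -0.2881]
  T[4,:] = [+0.0000 +0.2294 +0.4698 -0.6531 +0.3211 -0.5964]
  T[5,:] = [+0.0000 -0.4598 -0.1448 +0.1567 +0.1175 -0.2435]
|λ(T)| sorted: 1.2573, 0.3349, 0.3349, 0.0960, 0.0960, 0.0000.
ρ = 1.2573; 1.2573 > 1, so it fails to converge.

no, ρ = 1.2573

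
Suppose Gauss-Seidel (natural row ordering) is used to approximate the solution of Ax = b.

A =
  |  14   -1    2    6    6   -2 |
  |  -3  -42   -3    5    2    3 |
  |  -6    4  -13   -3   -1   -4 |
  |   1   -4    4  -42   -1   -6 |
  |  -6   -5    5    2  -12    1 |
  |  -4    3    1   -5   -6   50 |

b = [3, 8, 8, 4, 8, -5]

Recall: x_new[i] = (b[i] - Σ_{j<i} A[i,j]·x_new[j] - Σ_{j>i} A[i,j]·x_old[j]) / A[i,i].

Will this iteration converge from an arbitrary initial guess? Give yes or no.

yes

Write A = D+L+U with D = diag(14, -42, -13, -42, -12, 50).
GS T = -(D+L)⁻¹U: row 0 first, T[0,1] = -(-1)/(14) = +0.0714; later rows by forward substitution.
  T[0,:] = [+0.0000  +0.0714  -0.1429  -0.4286  -0.4286  +0.1429]
  T[1,:] = [+0.0000  -0.0051  -0.0612  +0.1497  +0.0782  +0.0612]
  T[2,:] = [+0.0000  -0.0345  +0.0471  +0.0131  +0.1450  -0.3548]
  T[3,:] = [+0.0000  -0.0011  +0.0069  -0.0232  -0.0277  -0.1791]
  T[4,:] = [+0.0000  -0.0482  +0.1177  +0.1535  +0.2375  -0.1913]
  T[5,:] = [+0.0000  +0.0008  +0.0061  -0.0274  -0.0161  -0.0260]
|roots of det(T-λI)|: 0.3012, 0.0718, 0.0718, 0.0403, 0.0030, 0.0000.
ρ = 0.3012; 0.3012 < 1 ⇒ converges.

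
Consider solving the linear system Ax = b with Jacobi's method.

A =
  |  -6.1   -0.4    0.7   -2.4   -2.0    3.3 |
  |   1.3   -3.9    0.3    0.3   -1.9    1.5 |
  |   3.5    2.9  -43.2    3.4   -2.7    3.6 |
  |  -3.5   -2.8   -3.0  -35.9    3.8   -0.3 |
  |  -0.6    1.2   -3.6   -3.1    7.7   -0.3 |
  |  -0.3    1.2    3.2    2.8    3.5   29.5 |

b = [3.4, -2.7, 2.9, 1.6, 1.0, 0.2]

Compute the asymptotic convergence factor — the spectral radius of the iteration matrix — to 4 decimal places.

A = D + L + U where D = diag(-6.1, -3.9, -43.2, -35.9, 7.7, 29.5).
T_J = -D⁻¹(L+U): T[3,5] = -(-0.3)/(-35.9) = -0.0084; T[3,3] = 0.
  T[0,:] = [+0.0000 -0.0656 +0.1148 -0.3934 -0.3279 +0.5410]
  T[1,:] = [+0.3333 +0.0000 +0.0769 +0.0769 -0.4872 +0.3846]
  T[2,:] = [+0.0810 +0.0671 +0.0000 +0.0787 -0.0625 +0.0833]
  T[3,:] = [-0.0975 -0.0780 -0.0836 +0.0000 +0.1058 -0.0084]
  T[4,:] = [+0.0779 -0.1558 +0.4675 +0.4026 +0.0000 +0.0390]
  T[5,:] = [+0.0102 -0.0407 -0.1085 -0.0949 -0.1186 +0.0000]
|eigenvalues of T|: 0.4369, 0.2567, 0.2567, 0.2165, 0.1034, 0.1034.
ρ = 0.4369; 0.4369 < 1: convergent.

0.4369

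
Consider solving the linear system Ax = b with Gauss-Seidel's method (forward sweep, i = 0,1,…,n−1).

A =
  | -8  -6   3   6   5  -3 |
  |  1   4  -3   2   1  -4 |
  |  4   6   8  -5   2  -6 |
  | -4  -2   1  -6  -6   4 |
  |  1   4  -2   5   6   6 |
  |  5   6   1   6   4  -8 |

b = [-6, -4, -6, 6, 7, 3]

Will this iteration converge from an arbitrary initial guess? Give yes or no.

A = D + L + U where D = diag(-8, 4, 8, -6, 6, -8).
T_GS = -(D+L)⁻¹U: row 0 first, T[0,3] = -(6)/(-8) = +0.7500; later rows by forward substitution.
  T[0,:] = [+0.0000  -0.7500  +0.3750  +0.7500  +0.6250  -0.3750]
  T[1,:] = [+0.0000  +0.1875  +0.6562  -0.6875  -0.4063  +1.0938]
  T[2,:] = [+0.0000  +0.2344  -0.6797  +0.7656  -0.2578  +0.1172]
  T[3,:] = [+0.0000  +0.4766  -0.5820  -0.1432  -1.3242  +0.5716]
  T[4,:] = [+0.0000  -0.3190  -0.2415  +0.7079  +1.1842  -2.1039]
  T[5,:] = [+0.0000  -0.1009  +0.0843  +0.2954  -0.3473  -0.0227]
|eigenvalues of T|: 1.5952, 1.1385, 1.1385, 0.5616, 0.1892, 0.0000.
ρ = 1.5952; 1.5952 > 1, so it fails to converge.

no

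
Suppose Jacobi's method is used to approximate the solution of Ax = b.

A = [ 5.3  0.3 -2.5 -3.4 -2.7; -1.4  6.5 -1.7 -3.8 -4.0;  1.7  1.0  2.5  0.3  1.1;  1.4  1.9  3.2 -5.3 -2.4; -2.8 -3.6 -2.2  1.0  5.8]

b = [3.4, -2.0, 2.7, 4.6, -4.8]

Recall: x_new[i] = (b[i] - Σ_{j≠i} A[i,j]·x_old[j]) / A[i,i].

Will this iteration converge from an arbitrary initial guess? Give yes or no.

no

Let D = diag(5.3, 6.5, 2.5, -5.3, 5.8); L, U the strict triangles.
Jacobi: T = -D⁻¹(L+U), T[4,2] = -(-2.2)/(5.8) = +0.3793; T[4,4] = 0.
  T[0,:] = [+0.0000, -0.0566, +0.4717, +0.6415, +0.5094]
  T[1,:] = [+0.2154, +0.0000, +0.2615, +0.5846, +0.6154]
  T[2,:] = [-0.6800, -0.4000, +0.0000, -0.1200, -0.4400]
  T[3,:] = [+0.2642, +0.3585, +0.6038, +0.0000, -0.4528]
  T[4,:] = [+0.4828, +0.6207, +0.3793, -0.1724, +0.0000]
|λ(T)| sorted: 1.1809, 0.9290, 0.9290, 0.1223, 0.0056.
spectral radius ρ = 1.1809; 1.1809 > 1, so it fails to converge.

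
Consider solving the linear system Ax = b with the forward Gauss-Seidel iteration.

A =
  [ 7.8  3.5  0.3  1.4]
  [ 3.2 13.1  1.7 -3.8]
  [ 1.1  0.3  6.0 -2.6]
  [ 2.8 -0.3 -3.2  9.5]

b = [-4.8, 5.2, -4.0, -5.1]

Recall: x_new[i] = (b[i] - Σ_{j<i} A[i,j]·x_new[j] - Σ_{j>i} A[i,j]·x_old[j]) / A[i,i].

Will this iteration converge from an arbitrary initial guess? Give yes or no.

yes

Write A = D+L+U with D = diag(7.8, 13.1, 6, 9.5).
Gauss-Seidel: T = -(D+L)⁻¹U, row 0 first, T[0,2] = -(0.3)/(7.8) = -0.0385; later rows by forward substitution.
  T[0,:] = [+0.0000 -0.4487 -0.0385 -0.1795]
  T[1,:] = [+0.0000 +0.1096 -0.1204 +0.3339]
  T[2,:] = [+0.0000 +0.0768 +0.0131 +0.4495]
  T[3,:] = [+0.0000 +0.1616 +0.0119 +0.2149]
|eigenvalues of T|: 0.3385, 0.1487, 0.1478, 0.0000.
spectral radius ρ = 0.3385; 0.3385 < 1: convergent.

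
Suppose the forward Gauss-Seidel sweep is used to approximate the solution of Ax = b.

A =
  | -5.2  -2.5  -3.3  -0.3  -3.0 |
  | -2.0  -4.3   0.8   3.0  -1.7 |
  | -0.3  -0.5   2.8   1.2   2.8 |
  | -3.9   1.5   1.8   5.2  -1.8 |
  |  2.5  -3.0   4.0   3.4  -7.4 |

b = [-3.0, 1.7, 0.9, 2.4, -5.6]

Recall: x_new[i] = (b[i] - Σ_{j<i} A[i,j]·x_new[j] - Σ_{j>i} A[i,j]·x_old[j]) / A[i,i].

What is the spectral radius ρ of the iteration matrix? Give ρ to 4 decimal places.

1.1636

A = D + L + U where D = diag(-5.2, -4.3, 2.8, 5.2, -7.4).
Gauss-Seidel: T = -(D+L)⁻¹U, row 0 first, T[0,1] = -(-2.5)/(-5.2) = -0.4808; later rows by forward substitution.
  T[0,:] = [+0.0000, -0.4808, -0.6346, -0.0577, -0.5769]
  T[1,:] = [+0.0000, +0.2236, +0.4812, +0.7245, -0.1270]
  T[2,:] = [+0.0000, -0.0116, +0.0179, -0.3054, -1.0845]
  T[3,:] = [+0.0000, -0.4211, -0.6210, -0.1466, +0.3255]
  T[4,:] = [+0.0000, -0.4528, -0.6851, -0.5456, -0.5801]
|eigenvalues of T|: 1.1636, 0.4332, 0.4332, 0.0205, 0.0000.
ρ = 1.1636; 1.1636 > 1: divergent.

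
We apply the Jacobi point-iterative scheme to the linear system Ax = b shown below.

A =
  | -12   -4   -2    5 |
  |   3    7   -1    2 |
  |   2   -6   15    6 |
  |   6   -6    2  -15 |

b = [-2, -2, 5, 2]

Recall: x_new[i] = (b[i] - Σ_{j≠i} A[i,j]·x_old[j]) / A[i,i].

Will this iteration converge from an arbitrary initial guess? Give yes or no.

A = D + L + U where D = diag(-12, 7, 15, -15).
Jacobi T = -D⁻¹(L+U): T[1,2] = -(-1)/(7) = +0.1429; T[1,1] = 0.
  T[0,:] = [+0.0000, -0.3333, -0.1667, +0.4167]
  T[1,:] = [-0.4286, +0.0000, +0.1429, -0.2857]
  T[2,:] = [-0.1333, +0.4000, +0.0000, -0.4000]
  T[3,:] = [+0.4000, -0.4000, +0.1333, +0.0000]
|eigenvalues of T|: 0.8238, 0.3812, 0.3812, 0.1185.
ρ(T) = max|λ| = 0.8238; 0.8238 < 1 ⇒ converges.

yes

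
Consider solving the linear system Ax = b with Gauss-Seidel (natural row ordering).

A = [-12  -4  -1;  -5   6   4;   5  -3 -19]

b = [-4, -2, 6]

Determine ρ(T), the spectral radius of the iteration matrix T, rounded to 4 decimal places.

Write A = D+L+U with D = diag(-12, 6, -19).
T_GS = -(D+L)⁻¹U: row 0 first, T[0,2] = -(-1)/(-12) = -0.0833; later rows by forward substitution.
  T[0,:] = [+0.0000  -0.3333  -0.0833]
  T[1,:] = [+0.0000  -0.2778  -0.7361]
  T[2,:] = [+0.0000  -0.0439  +0.0943]
|λ(T)| sorted: 0.3504, 0.1669, 0.0000.
spectral radius ρ = 0.3504; 0.3504 < 1 ⇒ converges.

0.3504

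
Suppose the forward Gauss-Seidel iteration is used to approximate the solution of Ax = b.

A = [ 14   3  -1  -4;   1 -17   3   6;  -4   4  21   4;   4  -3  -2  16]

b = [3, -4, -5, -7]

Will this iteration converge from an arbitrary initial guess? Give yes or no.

A = D + L + U where D = diag(14, -17, 21, 16).
Gauss-Seidel: T = -(D+L)⁻¹U, row 0 first, T[0,2] = -(-1)/(14) = +0.0714; later rows by forward substitution.
  T[0,:] = [+0.0000 -0.2143 +0.0714 +0.2857]
  T[1,:] = [+0.0000 -0.0126 +0.1807 +0.3697]
  T[2,:] = [+0.0000 -0.0384 -0.0208 -0.2065]
  T[3,:] = [+0.0000 +0.0464 +0.0134 -0.0279]
|λ(T)| sorted: 0.1652, 0.1044, 0.1044, 0.0000.
ρ = 0.1652; 0.1652 < 1, so it converges for any x₀.

yes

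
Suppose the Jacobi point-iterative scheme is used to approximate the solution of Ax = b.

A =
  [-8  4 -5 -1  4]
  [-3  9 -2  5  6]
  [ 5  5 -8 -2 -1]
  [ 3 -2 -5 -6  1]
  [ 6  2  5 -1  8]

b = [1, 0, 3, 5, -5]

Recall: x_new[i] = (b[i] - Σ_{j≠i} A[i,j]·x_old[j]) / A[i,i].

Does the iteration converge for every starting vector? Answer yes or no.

no

Let D = diag(-8, 9, -8, -6, 8); L, U the strict triangles.
T_J = -D⁻¹(L+U): T[2,1] = -(5)/(-8) = +0.6250; T[2,2] = 0.
  T[0,:] = [+0.0000, +0.5000, -0.6250, -0.1250, +0.5000]
  T[1,:] = [+0.3333, +0.0000, +0.2222, -0.5556, -0.6667]
  T[2,:] = [+0.6250, +0.6250, +0.0000, -0.2500, -0.1250]
  T[3,:] = [+0.5000, -0.3333, -0.8333, +0.0000, +0.1667]
  T[4,:] = [-0.7500, -0.2500, -0.6250, +0.1250, +0.0000]
|λ(T)| sorted: 1.1274, 0.8240, 0.8240, 0.4864, 0.4864.
ρ(T) = max|λ| = 1.1274; 1.1274 > 1: divergent.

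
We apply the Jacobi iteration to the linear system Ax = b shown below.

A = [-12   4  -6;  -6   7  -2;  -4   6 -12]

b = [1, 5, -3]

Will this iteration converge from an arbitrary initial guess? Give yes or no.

yes

Split A = D + L + U, D = diag(-12, 7, -12).
T_J = -D⁻¹(L+U): T[2,1] = -(6)/(-12) = +0.5000; T[2,2] = 0.
  T[0,:] = [+0.0000  +0.3333  -0.5000]
  T[1,:] = [+0.8571  +0.0000  +0.2857]
  T[2,:] = [-0.3333  +0.5000  +0.0000]
|λ(T)| sorted: 0.9276, 0.5150, 0.5150.
ρ(T) = max|λ| = 0.9276; 0.9276 < 1: convergent.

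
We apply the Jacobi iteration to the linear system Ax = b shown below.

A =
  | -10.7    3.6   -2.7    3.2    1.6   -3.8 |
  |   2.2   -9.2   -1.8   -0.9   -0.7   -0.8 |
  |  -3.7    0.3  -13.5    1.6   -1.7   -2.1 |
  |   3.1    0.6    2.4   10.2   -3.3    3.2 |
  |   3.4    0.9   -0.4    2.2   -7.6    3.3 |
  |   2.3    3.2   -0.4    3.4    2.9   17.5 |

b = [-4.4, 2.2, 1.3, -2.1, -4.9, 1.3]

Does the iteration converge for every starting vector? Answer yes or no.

Let D = diag(-10.7, -9.2, -13.5, 10.2, -7.6, 17.5); L, U the strict triangles.
T_J = -D⁻¹(L+U): T[3,0] = -(3.1)/(10.2) = -0.3039; T[3,3] = 0.
  T[0,:] = [+0.0000  +0.3364  -0.2523  +0.2991  +0.1495  -0.3551]
  T[1,:] = [+0.2391  +0.0000  -0.1957  -0.0978  -0.0761  -0.0870]
  T[2,:] = [-0.2741  +0.0222  +0.0000  +0.1185  -0.1259  -0.1556]
  T[3,:] = [-0.3039  -0.0588  -0.2353  +0.0000  +0.3235  -0.3137]
  T[4,:] = [+0.4474  +0.1184  -0.0526  +0.2895  +0.0000  +0.4342]
  T[5,:] = [-0.1314  -0.1829  +0.0229  -0.1943  -0.1657  +0.0000]
eigenvalue magnitudes: 0.6029, 0.4338, 0.4338, 0.1477, 0.1230, 0.1230.
spectral radius ρ = 0.6029; 0.6029 < 1 ⇒ converges.

yes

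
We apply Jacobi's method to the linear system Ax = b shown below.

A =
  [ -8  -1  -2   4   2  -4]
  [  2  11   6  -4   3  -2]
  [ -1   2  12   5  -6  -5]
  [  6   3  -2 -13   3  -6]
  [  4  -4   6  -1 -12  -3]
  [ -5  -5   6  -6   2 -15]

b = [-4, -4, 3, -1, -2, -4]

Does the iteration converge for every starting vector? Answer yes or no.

no

Let D = diag(-8, 11, 12, -13, -12, -15); L, U the strict triangles.
T_J = -D⁻¹(L+U): T[5,0] = -(-5)/(-15) = -0.3333; T[5,5] = 0.
  T[0,:] = [+0.0000  -0.1250  -0.2500  +0.5000  +0.2500  -0.5000]
  T[1,:] = [-0.1818  +0.0000  -0.5455  +0.3636  -0.2727  +0.1818]
  T[2,:] = [+0.0833  -0.1667  +0.0000  -0.4167  +0.5000  +0.4167]
  T[3,:] = [+0.4615  +0.2308  -0.1538  +0.0000  +0.2308  -0.4615]
  T[4,:] = [+0.3333  -0.3333  +0.5000  -0.0833  +0.0000  -0.2500]
  T[5,:] = [-0.3333  -0.3333  +0.4000  -0.4000  +0.1333  +0.0000]
moduli |λ_i(T)| = 1.1222, 0.7092, 0.6129, 0.6129, 0.4764, 0.2056.
ρ(T) = max|λ| = 1.1222; 1.1222 > 1, so it fails to converge.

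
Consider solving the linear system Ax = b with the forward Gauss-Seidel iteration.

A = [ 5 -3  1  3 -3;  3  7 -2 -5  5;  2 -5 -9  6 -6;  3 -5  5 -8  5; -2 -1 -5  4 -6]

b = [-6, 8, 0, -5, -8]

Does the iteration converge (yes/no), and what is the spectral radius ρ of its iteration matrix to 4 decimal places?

no, ρ = 1.1343

Write A = D+L+U with D = diag(5, 7, -9, -8, -6).
T_GS = -(D+L)⁻¹U: row 0 first, T[0,3] = -(3)/(5) = -0.6000; later rows by forward substitution.
  T[0,:] = [+0.0000 +0.6000 -0.2000 -0.6000 +0.6000]
  T[1,:] = [+0.0000 -0.2571 +0.3714 +0.9714 -0.9714]
  T[2,:] = [+0.0000 +0.2762 -0.2508 -0.0063 +0.0063]
  T[3,:] = [+0.0000 +0.5583 -0.4639 -0.8361 +1.4611]
  T[4,:] = [+0.0000 -0.0151 -0.0955 -0.5140 +0.9307]
moduli |λ_i(T)| = 1.1343, 0.4714, 0.4714, 0.0944, 0.0000.
ρ = 1.1343; 1.1343 > 1, so it fails to converge.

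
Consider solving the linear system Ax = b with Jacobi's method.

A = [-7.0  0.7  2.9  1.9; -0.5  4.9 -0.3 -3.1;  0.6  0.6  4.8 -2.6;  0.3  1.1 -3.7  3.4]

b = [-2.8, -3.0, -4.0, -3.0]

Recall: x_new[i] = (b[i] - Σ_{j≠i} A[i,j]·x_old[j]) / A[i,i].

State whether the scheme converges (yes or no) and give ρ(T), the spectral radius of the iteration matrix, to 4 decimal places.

A = D + L + U where D = diag(-7, 4.9, 4.8, 3.4).
Jacobi: T = -D⁻¹(L+U), T[2,3] = -(-2.6)/(4.8) = +0.5417; T[2,2] = 0.
  T[0,:] = [+0.0000  +0.1000  +0.4143  +0.2714]
  T[1,:] = [+0.1020  +0.0000  +0.0612  +0.6327]
  T[2,:] = [-0.1250  -0.1250  +0.0000  +0.5417]
  T[3,:] = [-0.0882  -0.3235  +1.0882  +0.0000]
moduli |λ_i(T)| = 0.7015, 0.5576, 0.5576, 0.1527.
spectral radius ρ = 0.7015; 0.7015 < 1, so it converges for any x₀.

yes, ρ = 0.7015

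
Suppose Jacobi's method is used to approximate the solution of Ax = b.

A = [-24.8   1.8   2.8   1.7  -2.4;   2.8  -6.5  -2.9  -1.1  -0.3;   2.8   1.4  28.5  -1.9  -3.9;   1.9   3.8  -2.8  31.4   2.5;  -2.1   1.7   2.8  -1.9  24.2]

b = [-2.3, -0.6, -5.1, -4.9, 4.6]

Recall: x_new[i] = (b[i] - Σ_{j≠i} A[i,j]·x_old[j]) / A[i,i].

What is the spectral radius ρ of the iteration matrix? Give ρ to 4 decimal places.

0.2898

Diagonal D = diag(-24.8, -6.5, 28.5, 31.4, 24.2); L, U strict lower/upper.
Jacobi: T = -D⁻¹(L+U), T[3,0] = -(1.9)/(31.4) = -0.0605; T[3,3] = 0.
  T[0,:] = [+0.0000  +0.0726  +0.1129  +0.0685  -0.0968]
  T[1,:] = [+0.4308  +0.0000  -0.4462  -0.1692  -0.0462]
  T[2,:] = [-0.0982  -0.0491  +0.0000  +0.0667  +0.1368]
  T[3,:] = [-0.0605  -0.1210  +0.0892  +0.0000  -0.0796]
  T[4,:] = [+0.0868  -0.0702  -0.1157  +0.0785  +0.0000]
|roots of det(T-λI)|: 0.2898, 0.1791, 0.1704, 0.1704, 0.0158.
ρ = 0.2898; 0.2898 < 1, so it converges for any x₀.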